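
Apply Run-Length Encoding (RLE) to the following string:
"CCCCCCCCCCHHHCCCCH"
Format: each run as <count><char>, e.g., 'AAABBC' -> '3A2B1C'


Scanning runs left to right:
  i=0: run of 'C' x 10 -> '10C'
  i=10: run of 'H' x 3 -> '3H'
  i=13: run of 'C' x 4 -> '4C'
  i=17: run of 'H' x 1 -> '1H'

RLE = 10C3H4C1H


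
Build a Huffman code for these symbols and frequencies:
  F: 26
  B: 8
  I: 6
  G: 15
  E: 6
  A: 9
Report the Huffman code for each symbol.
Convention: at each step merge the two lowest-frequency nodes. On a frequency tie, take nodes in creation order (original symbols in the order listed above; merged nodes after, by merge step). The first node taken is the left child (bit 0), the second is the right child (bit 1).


Huffman tree construction:
Step 1: Merge I(6) + E(6) = 12
Step 2: Merge B(8) + A(9) = 17
Step 3: Merge (I+E)(12) + G(15) = 27
Step 4: Merge (B+A)(17) + F(26) = 43
Step 5: Merge ((I+E)+G)(27) + ((B+A)+F)(43) = 70
Read each symbol's code off the tree from the root (left child = 0, right child = 1).

Codes:
  F: 11 (length 2)
  B: 100 (length 3)
  I: 000 (length 3)
  G: 01 (length 2)
  E: 001 (length 3)
  A: 101 (length 3)
Average code length: 169/70 = 2.4143 bits/symbol


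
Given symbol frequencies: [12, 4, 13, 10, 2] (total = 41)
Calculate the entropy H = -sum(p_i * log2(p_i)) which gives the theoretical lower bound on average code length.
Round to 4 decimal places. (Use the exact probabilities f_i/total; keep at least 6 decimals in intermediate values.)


Per-symbol terms -p_i * log2(p_i) with p_i = f_i/41:
  p = 12/41 = 0.292683: log2(p) = -1.772590, -p*log2(p) = 0.518807
  p = 4/41 = 0.097561: log2(p) = -3.357552, -p*log2(p) = 0.327566
  p = 13/41 = 0.317073: log2(p) = -1.657112, -p*log2(p) = 0.525426
  p = 10/41 = 0.243902: log2(p) = -2.035624, -p*log2(p) = 0.496494
  p = 2/41 = 0.048780: log2(p) = -4.357552, -p*log2(p) = 0.212564
H = 0.518807 + 0.327566 + 0.525426 + 0.496494 + 0.212564 = 2.080857

H = 2.0809 bits/symbol


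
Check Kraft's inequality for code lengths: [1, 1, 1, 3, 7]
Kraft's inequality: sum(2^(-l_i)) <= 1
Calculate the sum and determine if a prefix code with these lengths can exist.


Sum = 2^(-1) + 2^(-1) + 2^(-1) + 2^(-3) + 2^(-7)
    = 0.5 + 0.5 + 0.5 + 0.125 + 0.0078125
    = 209/128 = 1.6328125
Since 1.6328125 > 1, Kraft's inequality is NOT satisfied.
A prefix code with these lengths CANNOT exist.

Kraft sum = 1.6328125. Not satisfied.


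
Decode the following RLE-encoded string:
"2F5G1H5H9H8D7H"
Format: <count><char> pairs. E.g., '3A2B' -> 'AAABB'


Expanding each <count><char> pair:
  2F -> 'FF'
  5G -> 'GGGGG'
  1H -> 'H'
  5H -> 'HHHHH'
  9H -> 'HHHHHHHHH'
  8D -> 'DDDDDDDD'
  7H -> 'HHHHHHH'

Decoded = FFGGGGGHHHHHHHHHHHHHHHDDDDDDDDHHHHHHH


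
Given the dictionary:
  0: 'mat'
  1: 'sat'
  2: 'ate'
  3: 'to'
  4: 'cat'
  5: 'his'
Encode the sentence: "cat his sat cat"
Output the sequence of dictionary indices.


Look up each word in the dictionary:
  'cat' -> 4
  'his' -> 5
  'sat' -> 1
  'cat' -> 4

Encoded: [4, 5, 1, 4]


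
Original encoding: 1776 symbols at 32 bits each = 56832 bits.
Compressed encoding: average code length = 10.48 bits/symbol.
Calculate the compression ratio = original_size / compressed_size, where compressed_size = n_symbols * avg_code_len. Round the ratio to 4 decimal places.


original_size = n_symbols * orig_bits = 1776 * 32 = 56832 bits
compressed_size = n_symbols * avg_code_len = 1776 * 10.48 = 18612.48 bits
ratio = original_size / compressed_size = 56832 / 18612.48 = 3.0534

Compression ratio = 3.0534


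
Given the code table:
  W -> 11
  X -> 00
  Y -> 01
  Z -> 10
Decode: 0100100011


Decoding:
01 -> Y
00 -> X
10 -> Z
00 -> X
11 -> W


Result: YXZXW


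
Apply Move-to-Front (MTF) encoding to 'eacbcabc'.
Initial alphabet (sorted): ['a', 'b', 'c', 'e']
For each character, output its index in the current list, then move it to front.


MTF encoding:
'e': index 3 in ['a', 'b', 'c', 'e'] -> ['e', 'a', 'b', 'c']
'a': index 1 in ['e', 'a', 'b', 'c'] -> ['a', 'e', 'b', 'c']
'c': index 3 in ['a', 'e', 'b', 'c'] -> ['c', 'a', 'e', 'b']
'b': index 3 in ['c', 'a', 'e', 'b'] -> ['b', 'c', 'a', 'e']
'c': index 1 in ['b', 'c', 'a', 'e'] -> ['c', 'b', 'a', 'e']
'a': index 2 in ['c', 'b', 'a', 'e'] -> ['a', 'c', 'b', 'e']
'b': index 2 in ['a', 'c', 'b', 'e'] -> ['b', 'a', 'c', 'e']
'c': index 2 in ['b', 'a', 'c', 'e'] -> ['c', 'b', 'a', 'e']


Output: [3, 1, 3, 3, 1, 2, 2, 2]


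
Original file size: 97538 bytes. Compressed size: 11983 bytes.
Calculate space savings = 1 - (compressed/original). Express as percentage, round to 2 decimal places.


ratio = compressed/original = 11983/97538 = 0.122855
savings = 1 - ratio = 1 - 0.122855 = 0.877145
as a percentage: 0.877145 * 100 = 87.71%

Space savings = 1 - 11983/97538 = 87.71%


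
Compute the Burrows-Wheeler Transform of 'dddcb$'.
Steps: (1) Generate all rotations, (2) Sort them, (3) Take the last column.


Rotations (sorted):
  0: $dddcb -> last char: b
  1: b$dddc -> last char: c
  2: cb$ddd -> last char: d
  3: dcb$dd -> last char: d
  4: ddcb$d -> last char: d
  5: dddcb$ -> last char: $


BWT = bcddd$


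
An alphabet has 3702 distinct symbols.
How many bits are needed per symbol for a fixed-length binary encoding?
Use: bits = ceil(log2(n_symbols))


log2(3702) = 11.8541
Bracket: 2^11 = 2048 < 3702 <= 2^12 = 4096
So ceil(log2(3702)) = 12

bits = ceil(log2(3702)) = ceil(11.8541) = 12 bits


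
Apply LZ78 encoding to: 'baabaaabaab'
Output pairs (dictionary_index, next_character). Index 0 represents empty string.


LZ78 encoding steps:
Dictionary: {0: ''}
Step 1: w='' (idx 0), next='b' -> output (0, 'b'), add 'b' as idx 1
Step 2: w='' (idx 0), next='a' -> output (0, 'a'), add 'a' as idx 2
Step 3: w='a' (idx 2), next='b' -> output (2, 'b'), add 'ab' as idx 3
Step 4: w='a' (idx 2), next='a' -> output (2, 'a'), add 'aa' as idx 4
Step 5: w='ab' (idx 3), next='a' -> output (3, 'a'), add 'aba' as idx 5
Step 6: w='ab' (idx 3), end of input -> output (3, '')


Encoded: [(0, 'b'), (0, 'a'), (2, 'b'), (2, 'a'), (3, 'a'), (3, '')]


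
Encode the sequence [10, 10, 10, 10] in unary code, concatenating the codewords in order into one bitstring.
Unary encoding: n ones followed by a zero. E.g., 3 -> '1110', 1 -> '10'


Encode each number as n ones followed by a terminating 0:
  10 -> 11111111110 (11 bits)
  10 -> 11111111110 (11 bits)
  10 -> 11111111110 (11 bits)
  10 -> 11111111110 (11 bits)
Total length = 11 + 11 + 11 + 11 = 44 bits.

Unary([10, 10, 10, 10]) = 11111111110111111111101111111111011111111110 (44 bits)


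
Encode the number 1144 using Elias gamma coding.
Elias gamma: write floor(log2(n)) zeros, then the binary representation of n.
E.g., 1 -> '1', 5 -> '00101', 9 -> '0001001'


num_bits = floor(log2(1144)) + 1 = 11
leading_zeros = num_bits - 1 = 10
binary(1144) = 10001111000

Elias gamma(1144) = '0000000000' + '10001111000' = 000000000010001111000 (21 bits)


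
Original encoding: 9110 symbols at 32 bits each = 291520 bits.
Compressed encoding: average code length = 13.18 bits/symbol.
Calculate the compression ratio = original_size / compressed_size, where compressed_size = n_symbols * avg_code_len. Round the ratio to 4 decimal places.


original_size = n_symbols * orig_bits = 9110 * 32 = 291520 bits
compressed_size = n_symbols * avg_code_len = 9110 * 13.18 = 120069.8 bits
ratio = original_size / compressed_size = 291520 / 120069.8 = 2.4279

Compression ratio = 2.4279


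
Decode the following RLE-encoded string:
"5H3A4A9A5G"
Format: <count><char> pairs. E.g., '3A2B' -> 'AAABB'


Expanding each <count><char> pair:
  5H -> 'HHHHH'
  3A -> 'AAA'
  4A -> 'AAAA'
  9A -> 'AAAAAAAAA'
  5G -> 'GGGGG'

Decoded = HHHHHAAAAAAAAAAAAAAAAGGGGG


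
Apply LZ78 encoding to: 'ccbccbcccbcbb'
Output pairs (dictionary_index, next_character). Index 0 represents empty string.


LZ78 encoding steps:
Dictionary: {0: ''}
Step 1: w='' (idx 0), next='c' -> output (0, 'c'), add 'c' as idx 1
Step 2: w='c' (idx 1), next='b' -> output (1, 'b'), add 'cb' as idx 2
Step 3: w='c' (idx 1), next='c' -> output (1, 'c'), add 'cc' as idx 3
Step 4: w='' (idx 0), next='b' -> output (0, 'b'), add 'b' as idx 4
Step 5: w='cc' (idx 3), next='c' -> output (3, 'c'), add 'ccc' as idx 5
Step 6: w='b' (idx 4), next='c' -> output (4, 'c'), add 'bc' as idx 6
Step 7: w='b' (idx 4), next='b' -> output (4, 'b'), add 'bb' as idx 7


Encoded: [(0, 'c'), (1, 'b'), (1, 'c'), (0, 'b'), (3, 'c'), (4, 'c'), (4, 'b')]


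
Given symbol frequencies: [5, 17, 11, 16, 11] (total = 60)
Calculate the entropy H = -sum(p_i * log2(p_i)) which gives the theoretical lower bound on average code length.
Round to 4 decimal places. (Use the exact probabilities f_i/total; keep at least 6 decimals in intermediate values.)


Per-symbol terms -p_i * log2(p_i) with p_i = f_i/60:
  p = 5/60 = 0.083333: log2(p) = -3.584963, -p*log2(p) = 0.298747
  p = 17/60 = 0.283333: log2(p) = -1.819428, -p*log2(p) = 0.515505
  p = 11/60 = 0.183333: log2(p) = -2.447459, -p*log2(p) = 0.448701
  p = 16/60 = 0.266667: log2(p) = -1.906891, -p*log2(p) = 0.508504
  p = 11/60 = 0.183333: log2(p) = -2.447459, -p*log2(p) = 0.448701
H = 0.298747 + 0.515505 + 0.448701 + 0.508504 + 0.448701 = 2.220158

H = 2.2202 bits/symbol


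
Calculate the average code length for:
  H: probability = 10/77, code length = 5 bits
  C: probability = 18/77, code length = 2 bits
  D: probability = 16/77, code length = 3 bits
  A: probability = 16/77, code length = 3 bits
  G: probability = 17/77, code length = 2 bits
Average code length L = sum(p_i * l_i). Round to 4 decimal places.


Weighted contributions p_i * l_i:
  H: (10/77) * 5 = 50/77
  C: (18/77) * 2 = 36/77
  D: (16/77) * 3 = 48/77
  A: (16/77) * 3 = 48/77
  G: (17/77) * 2 = 34/77
Sum = (50 + 36 + 48 + 48 + 34)/77 = 216/77

L = 216/77 = 2.8052 bits/symbol


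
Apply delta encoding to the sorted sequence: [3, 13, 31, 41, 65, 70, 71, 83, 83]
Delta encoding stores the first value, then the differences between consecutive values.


First value: 3
Deltas:
  13 - 3 = 10
  31 - 13 = 18
  41 - 31 = 10
  65 - 41 = 24
  70 - 65 = 5
  71 - 70 = 1
  83 - 71 = 12
  83 - 83 = 0


Delta encoded: [3, 10, 18, 10, 24, 5, 1, 12, 0]


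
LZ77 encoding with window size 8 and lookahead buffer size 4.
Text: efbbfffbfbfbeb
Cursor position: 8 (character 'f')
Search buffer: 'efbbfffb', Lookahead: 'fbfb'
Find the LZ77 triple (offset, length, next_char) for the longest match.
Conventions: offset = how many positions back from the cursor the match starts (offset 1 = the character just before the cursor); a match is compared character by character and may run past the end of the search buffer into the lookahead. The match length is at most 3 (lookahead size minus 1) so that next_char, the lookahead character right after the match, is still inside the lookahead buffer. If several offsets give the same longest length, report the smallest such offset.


Try each offset into the search buffer:
  offset=1 (pos 7, char 'b'): match length 0
  offset=2 (pos 6, char 'f'): match length 3
  offset=3 (pos 5, char 'f'): match length 1
  offset=4 (pos 4, char 'f'): match length 1
  offset=5 (pos 3, char 'b'): match length 0
  offset=6 (pos 2, char 'b'): match length 0
  offset=7 (pos 1, char 'f'): match length 2
  offset=8 (pos 0, char 'e'): match length 0
Longest match has length 3 at offset 2.
next_char = character at position 8 + 3 = 11 -> 'b'

Best match: offset=2, length=3 (matching 'fbf' starting at position 6)
LZ77 triple: (2, 3, 'b')


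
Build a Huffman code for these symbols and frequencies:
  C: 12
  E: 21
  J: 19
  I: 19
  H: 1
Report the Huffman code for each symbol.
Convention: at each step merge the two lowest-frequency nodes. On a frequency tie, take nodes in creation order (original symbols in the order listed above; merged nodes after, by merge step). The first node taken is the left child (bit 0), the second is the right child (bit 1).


Huffman tree construction:
Step 1: Merge H(1) + C(12) = 13
Step 2: Merge (H+C)(13) + J(19) = 32
Step 3: Merge I(19) + E(21) = 40
Step 4: Merge ((H+C)+J)(32) + (I+E)(40) = 72
Read each symbol's code off the tree from the root (left child = 0, right child = 1).

Codes:
  C: 001 (length 3)
  E: 11 (length 2)
  J: 01 (length 2)
  I: 10 (length 2)
  H: 000 (length 3)
Average code length: 157/72 = 2.1806 bits/symbol


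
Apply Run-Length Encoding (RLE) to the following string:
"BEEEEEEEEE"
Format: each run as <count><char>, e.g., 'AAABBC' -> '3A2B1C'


Scanning runs left to right:
  i=0: run of 'B' x 1 -> '1B'
  i=1: run of 'E' x 9 -> '9E'

RLE = 1B9E


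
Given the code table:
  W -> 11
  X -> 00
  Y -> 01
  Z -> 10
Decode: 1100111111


Decoding:
11 -> W
00 -> X
11 -> W
11 -> W
11 -> W


Result: WXWWW


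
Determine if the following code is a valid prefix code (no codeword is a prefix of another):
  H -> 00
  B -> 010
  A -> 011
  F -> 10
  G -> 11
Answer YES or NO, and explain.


Checking each pair (does one codeword prefix another?):
  H='00' vs B='010': no prefix
  H='00' vs A='011': no prefix
  H='00' vs F='10': no prefix
  H='00' vs G='11': no prefix
  B='010' vs H='00': no prefix
  B='010' vs A='011': no prefix
  B='010' vs F='10': no prefix
  B='010' vs G='11': no prefix
  A='011' vs H='00': no prefix
  A='011' vs B='010': no prefix
  A='011' vs F='10': no prefix
  A='011' vs G='11': no prefix
  F='10' vs H='00': no prefix
  F='10' vs B='010': no prefix
  F='10' vs A='011': no prefix
  F='10' vs G='11': no prefix
  G='11' vs H='00': no prefix
  G='11' vs B='010': no prefix
  G='11' vs A='011': no prefix
  G='11' vs F='10': no prefix
No violation found over all pairs.

YES -- this is a valid prefix code. No codeword is a prefix of any other codeword.


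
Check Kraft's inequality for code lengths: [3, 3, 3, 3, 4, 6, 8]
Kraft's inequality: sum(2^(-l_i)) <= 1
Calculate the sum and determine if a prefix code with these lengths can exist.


Sum = 2^(-3) + 2^(-3) + 2^(-3) + 2^(-3) + 2^(-4) + 2^(-6) + 2^(-8)
    = 0.125 + 0.125 + 0.125 + 0.125 + 0.0625 + 0.015625 + 0.00390625
    = 149/256 = 0.58203125
Since 0.58203125 <= 1, Kraft's inequality IS satisfied.
A prefix code with these lengths CAN exist.

Kraft sum = 0.58203125. Satisfied.


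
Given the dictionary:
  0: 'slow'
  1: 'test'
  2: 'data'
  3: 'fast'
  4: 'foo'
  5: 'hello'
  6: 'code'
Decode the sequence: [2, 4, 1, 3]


Look up each index in the dictionary:
  2 -> 'data'
  4 -> 'foo'
  1 -> 'test'
  3 -> 'fast'

Decoded: "data foo test fast"


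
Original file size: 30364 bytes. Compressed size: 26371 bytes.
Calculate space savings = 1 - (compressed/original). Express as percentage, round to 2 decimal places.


ratio = compressed/original = 26371/30364 = 0.868496
savings = 1 - ratio = 1 - 0.868496 = 0.131504
as a percentage: 0.131504 * 100 = 13.15%

Space savings = 1 - 26371/30364 = 13.15%


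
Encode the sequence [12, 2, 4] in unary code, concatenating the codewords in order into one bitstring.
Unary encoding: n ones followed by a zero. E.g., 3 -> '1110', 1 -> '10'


Encode each number as n ones followed by a terminating 0:
  12 -> 1111111111110 (13 bits)
  2 -> 110 (3 bits)
  4 -> 11110 (5 bits)
Total length = 13 + 3 + 5 = 21 bits.

Unary([12, 2, 4]) = 111111111111011011110 (21 bits)


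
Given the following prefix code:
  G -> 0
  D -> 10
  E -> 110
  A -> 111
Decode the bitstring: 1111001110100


Decoding step by step:
Bits 111 -> A
Bits 10 -> D
Bits 0 -> G
Bits 111 -> A
Bits 0 -> G
Bits 10 -> D
Bits 0 -> G


Decoded message: ADGAGDG


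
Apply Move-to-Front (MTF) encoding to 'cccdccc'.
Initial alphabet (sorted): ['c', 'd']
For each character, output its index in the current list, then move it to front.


MTF encoding:
'c': index 0 in ['c', 'd'] -> ['c', 'd']
'c': index 0 in ['c', 'd'] -> ['c', 'd']
'c': index 0 in ['c', 'd'] -> ['c', 'd']
'd': index 1 in ['c', 'd'] -> ['d', 'c']
'c': index 1 in ['d', 'c'] -> ['c', 'd']
'c': index 0 in ['c', 'd'] -> ['c', 'd']
'c': index 0 in ['c', 'd'] -> ['c', 'd']


Output: [0, 0, 0, 1, 1, 0, 0]


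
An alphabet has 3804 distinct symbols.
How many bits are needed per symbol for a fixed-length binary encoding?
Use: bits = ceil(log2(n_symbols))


log2(3804) = 11.8933
Bracket: 2^11 = 2048 < 3804 <= 2^12 = 4096
So ceil(log2(3804)) = 12

bits = ceil(log2(3804)) = ceil(11.8933) = 12 bits


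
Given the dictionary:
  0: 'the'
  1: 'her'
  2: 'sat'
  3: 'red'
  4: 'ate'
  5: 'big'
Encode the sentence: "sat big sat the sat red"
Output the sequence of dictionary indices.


Look up each word in the dictionary:
  'sat' -> 2
  'big' -> 5
  'sat' -> 2
  'the' -> 0
  'sat' -> 2
  'red' -> 3

Encoded: [2, 5, 2, 0, 2, 3]


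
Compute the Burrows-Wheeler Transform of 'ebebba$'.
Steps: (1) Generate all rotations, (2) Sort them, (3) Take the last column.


Rotations (sorted):
  0: $ebebba -> last char: a
  1: a$ebebb -> last char: b
  2: ba$ebeb -> last char: b
  3: bba$ebe -> last char: e
  4: bebba$e -> last char: e
  5: ebba$eb -> last char: b
  6: ebebba$ -> last char: $


BWT = abbeeb$


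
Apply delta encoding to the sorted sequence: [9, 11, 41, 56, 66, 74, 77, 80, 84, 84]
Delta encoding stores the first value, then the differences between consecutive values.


First value: 9
Deltas:
  11 - 9 = 2
  41 - 11 = 30
  56 - 41 = 15
  66 - 56 = 10
  74 - 66 = 8
  77 - 74 = 3
  80 - 77 = 3
  84 - 80 = 4
  84 - 84 = 0


Delta encoded: [9, 2, 30, 15, 10, 8, 3, 3, 4, 0]


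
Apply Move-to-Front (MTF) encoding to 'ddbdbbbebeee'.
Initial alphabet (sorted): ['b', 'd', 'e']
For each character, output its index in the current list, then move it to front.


MTF encoding:
'd': index 1 in ['b', 'd', 'e'] -> ['d', 'b', 'e']
'd': index 0 in ['d', 'b', 'e'] -> ['d', 'b', 'e']
'b': index 1 in ['d', 'b', 'e'] -> ['b', 'd', 'e']
'd': index 1 in ['b', 'd', 'e'] -> ['d', 'b', 'e']
'b': index 1 in ['d', 'b', 'e'] -> ['b', 'd', 'e']
'b': index 0 in ['b', 'd', 'e'] -> ['b', 'd', 'e']
'b': index 0 in ['b', 'd', 'e'] -> ['b', 'd', 'e']
'e': index 2 in ['b', 'd', 'e'] -> ['e', 'b', 'd']
'b': index 1 in ['e', 'b', 'd'] -> ['b', 'e', 'd']
'e': index 1 in ['b', 'e', 'd'] -> ['e', 'b', 'd']
'e': index 0 in ['e', 'b', 'd'] -> ['e', 'b', 'd']
'e': index 0 in ['e', 'b', 'd'] -> ['e', 'b', 'd']


Output: [1, 0, 1, 1, 1, 0, 0, 2, 1, 1, 0, 0]


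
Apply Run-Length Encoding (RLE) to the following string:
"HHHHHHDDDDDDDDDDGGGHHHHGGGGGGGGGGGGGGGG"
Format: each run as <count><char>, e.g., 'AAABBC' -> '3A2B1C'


Scanning runs left to right:
  i=0: run of 'H' x 6 -> '6H'
  i=6: run of 'D' x 10 -> '10D'
  i=16: run of 'G' x 3 -> '3G'
  i=19: run of 'H' x 4 -> '4H'
  i=23: run of 'G' x 16 -> '16G'

RLE = 6H10D3G4H16G


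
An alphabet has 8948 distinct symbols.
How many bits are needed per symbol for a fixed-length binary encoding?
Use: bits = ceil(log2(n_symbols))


log2(8948) = 13.1273
Bracket: 2^13 = 8192 < 8948 <= 2^14 = 16384
So ceil(log2(8948)) = 14

bits = ceil(log2(8948)) = ceil(13.1273) = 14 bits


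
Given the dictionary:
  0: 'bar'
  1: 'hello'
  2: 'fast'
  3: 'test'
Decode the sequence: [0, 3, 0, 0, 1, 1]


Look up each index in the dictionary:
  0 -> 'bar'
  3 -> 'test'
  0 -> 'bar'
  0 -> 'bar'
  1 -> 'hello'
  1 -> 'hello'

Decoded: "bar test bar bar hello hello"


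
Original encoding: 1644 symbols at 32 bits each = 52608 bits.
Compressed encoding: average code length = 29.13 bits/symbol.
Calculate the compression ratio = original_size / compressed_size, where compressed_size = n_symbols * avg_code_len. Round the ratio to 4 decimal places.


original_size = n_symbols * orig_bits = 1644 * 32 = 52608 bits
compressed_size = n_symbols * avg_code_len = 1644 * 29.13 = 47889.72 bits
ratio = original_size / compressed_size = 52608 / 47889.72 = 1.0985

Compression ratio = 1.0985


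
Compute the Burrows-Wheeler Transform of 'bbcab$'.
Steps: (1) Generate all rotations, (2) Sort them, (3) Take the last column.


Rotations (sorted):
  0: $bbcab -> last char: b
  1: ab$bbc -> last char: c
  2: b$bbca -> last char: a
  3: bbcab$ -> last char: $
  4: bcab$b -> last char: b
  5: cab$bb -> last char: b


BWT = bca$bb


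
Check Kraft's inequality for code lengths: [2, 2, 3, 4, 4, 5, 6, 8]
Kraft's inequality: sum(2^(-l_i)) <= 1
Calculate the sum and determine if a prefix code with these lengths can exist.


Sum = 2^(-2) + 2^(-2) + 2^(-3) + 2^(-4) + 2^(-4) + 2^(-5) + 2^(-6) + 2^(-8)
    = 0.25 + 0.25 + 0.125 + 0.0625 + 0.0625 + 0.03125 + 0.015625 + 0.00390625
    = 205/256 = 0.80078125
Since 0.80078125 <= 1, Kraft's inequality IS satisfied.
A prefix code with these lengths CAN exist.

Kraft sum = 0.80078125. Satisfied.


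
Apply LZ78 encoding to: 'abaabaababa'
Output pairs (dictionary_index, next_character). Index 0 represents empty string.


LZ78 encoding steps:
Dictionary: {0: ''}
Step 1: w='' (idx 0), next='a' -> output (0, 'a'), add 'a' as idx 1
Step 2: w='' (idx 0), next='b' -> output (0, 'b'), add 'b' as idx 2
Step 3: w='a' (idx 1), next='a' -> output (1, 'a'), add 'aa' as idx 3
Step 4: w='b' (idx 2), next='a' -> output (2, 'a'), add 'ba' as idx 4
Step 5: w='a' (idx 1), next='b' -> output (1, 'b'), add 'ab' as idx 5
Step 6: w='ab' (idx 5), next='a' -> output (5, 'a'), add 'aba' as idx 6


Encoded: [(0, 'a'), (0, 'b'), (1, 'a'), (2, 'a'), (1, 'b'), (5, 'a')]


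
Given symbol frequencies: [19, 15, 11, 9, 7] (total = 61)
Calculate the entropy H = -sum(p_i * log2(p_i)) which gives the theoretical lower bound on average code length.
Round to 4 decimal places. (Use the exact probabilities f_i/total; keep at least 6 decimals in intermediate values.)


Per-symbol terms -p_i * log2(p_i) with p_i = f_i/61:
  p = 19/61 = 0.311475: log2(p) = -1.682810, -p*log2(p) = 0.524154
  p = 15/61 = 0.245902: log2(p) = -2.023847, -p*log2(p) = 0.497667
  p = 11/61 = 0.180328: log2(p) = -2.471306, -p*log2(p) = 0.445645
  p = 9/61 = 0.147541: log2(p) = -2.760812, -p*log2(p) = 0.407333
  p = 7/61 = 0.114754: log2(p) = -3.123382, -p*log2(p) = 0.358421
H = 0.524154 + 0.497667 + 0.445645 + 0.407333 + 0.358421 = 2.233220

H = 2.2332 bits/symbol


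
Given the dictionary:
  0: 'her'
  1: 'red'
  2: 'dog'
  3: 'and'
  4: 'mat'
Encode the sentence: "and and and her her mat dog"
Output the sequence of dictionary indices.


Look up each word in the dictionary:
  'and' -> 3
  'and' -> 3
  'and' -> 3
  'her' -> 0
  'her' -> 0
  'mat' -> 4
  'dog' -> 2

Encoded: [3, 3, 3, 0, 0, 4, 2]


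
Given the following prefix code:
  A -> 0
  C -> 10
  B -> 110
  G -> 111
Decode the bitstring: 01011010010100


Decoding step by step:
Bits 0 -> A
Bits 10 -> C
Bits 110 -> B
Bits 10 -> C
Bits 0 -> A
Bits 10 -> C
Bits 10 -> C
Bits 0 -> A


Decoded message: ACBCACCA


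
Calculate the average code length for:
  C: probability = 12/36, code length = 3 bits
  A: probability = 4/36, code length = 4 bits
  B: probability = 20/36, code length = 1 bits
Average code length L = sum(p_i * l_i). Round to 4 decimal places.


Weighted contributions p_i * l_i:
  C: (12/36) * 3 = 36/36
  A: (4/36) * 4 = 16/36
  B: (20/36) * 1 = 20/36
Sum = (36 + 16 + 20)/36 = 72/36

L = 72/36 = 2.0000 bits/symbol


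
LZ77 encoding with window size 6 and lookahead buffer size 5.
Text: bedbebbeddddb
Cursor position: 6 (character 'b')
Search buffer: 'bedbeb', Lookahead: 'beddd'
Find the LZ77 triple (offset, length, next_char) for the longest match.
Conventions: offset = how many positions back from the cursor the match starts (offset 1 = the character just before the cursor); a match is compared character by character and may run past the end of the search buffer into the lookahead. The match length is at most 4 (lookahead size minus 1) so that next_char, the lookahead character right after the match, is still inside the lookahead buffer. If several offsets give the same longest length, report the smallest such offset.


Try each offset into the search buffer:
  offset=1 (pos 5, char 'b'): match length 1
  offset=2 (pos 4, char 'e'): match length 0
  offset=3 (pos 3, char 'b'): match length 2
  offset=4 (pos 2, char 'd'): match length 0
  offset=5 (pos 1, char 'e'): match length 0
  offset=6 (pos 0, char 'b'): match length 3
Longest match has length 3 at offset 6.
next_char = character at position 6 + 3 = 9 -> 'd'

Best match: offset=6, length=3 (matching 'bed' starting at position 0)
LZ77 triple: (6, 3, 'd')


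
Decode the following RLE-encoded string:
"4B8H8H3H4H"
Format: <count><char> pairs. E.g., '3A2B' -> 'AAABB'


Expanding each <count><char> pair:
  4B -> 'BBBB'
  8H -> 'HHHHHHHH'
  8H -> 'HHHHHHHH'
  3H -> 'HHH'
  4H -> 'HHHH'

Decoded = BBBBHHHHHHHHHHHHHHHHHHHHHHH


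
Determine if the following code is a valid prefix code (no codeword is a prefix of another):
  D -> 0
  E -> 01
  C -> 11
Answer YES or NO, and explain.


Checking each pair (does one codeword prefix another?):
  D='0' vs E='01': prefix -- VIOLATION

NO -- this is NOT a valid prefix code. D (0) is a prefix of E (01).


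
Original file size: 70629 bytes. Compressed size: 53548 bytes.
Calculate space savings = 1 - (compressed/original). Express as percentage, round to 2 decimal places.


ratio = compressed/original = 53548/70629 = 0.758159
savings = 1 - ratio = 1 - 0.758159 = 0.241841
as a percentage: 0.241841 * 100 = 24.18%

Space savings = 1 - 53548/70629 = 24.18%


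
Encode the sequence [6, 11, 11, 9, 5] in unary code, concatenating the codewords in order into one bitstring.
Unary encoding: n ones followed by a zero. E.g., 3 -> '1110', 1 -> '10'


Encode each number as n ones followed by a terminating 0:
  6 -> 1111110 (7 bits)
  11 -> 111111111110 (12 bits)
  11 -> 111111111110 (12 bits)
  9 -> 1111111110 (10 bits)
  5 -> 111110 (6 bits)
Total length = 7 + 12 + 12 + 10 + 6 = 47 bits.

Unary([6, 11, 11, 9, 5]) = 11111101111111111101111111111101111111110111110 (47 bits)


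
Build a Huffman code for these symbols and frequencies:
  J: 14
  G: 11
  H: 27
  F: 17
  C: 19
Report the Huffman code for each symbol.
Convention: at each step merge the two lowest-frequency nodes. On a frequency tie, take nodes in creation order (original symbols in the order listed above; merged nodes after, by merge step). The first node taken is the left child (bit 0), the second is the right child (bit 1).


Huffman tree construction:
Step 1: Merge G(11) + J(14) = 25
Step 2: Merge F(17) + C(19) = 36
Step 3: Merge (G+J)(25) + H(27) = 52
Step 4: Merge (F+C)(36) + ((G+J)+H)(52) = 88
Read each symbol's code off the tree from the root (left child = 0, right child = 1).

Codes:
  J: 101 (length 3)
  G: 100 (length 3)
  H: 11 (length 2)
  F: 00 (length 2)
  C: 01 (length 2)
Average code length: 201/88 = 2.2841 bits/symbol


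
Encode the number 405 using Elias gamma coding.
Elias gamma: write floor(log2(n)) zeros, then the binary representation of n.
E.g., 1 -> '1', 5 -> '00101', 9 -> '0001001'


num_bits = floor(log2(405)) + 1 = 9
leading_zeros = num_bits - 1 = 8
binary(405) = 110010101

Elias gamma(405) = '00000000' + '110010101' = 00000000110010101 (17 bits)


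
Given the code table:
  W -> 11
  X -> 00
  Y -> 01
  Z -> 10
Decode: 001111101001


Decoding:
00 -> X
11 -> W
11 -> W
10 -> Z
10 -> Z
01 -> Y


Result: XWWZZY


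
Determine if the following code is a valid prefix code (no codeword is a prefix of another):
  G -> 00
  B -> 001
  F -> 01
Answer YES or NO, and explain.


Checking each pair (does one codeword prefix another?):
  G='00' vs B='001': prefix -- VIOLATION

NO -- this is NOT a valid prefix code. G (00) is a prefix of B (001).


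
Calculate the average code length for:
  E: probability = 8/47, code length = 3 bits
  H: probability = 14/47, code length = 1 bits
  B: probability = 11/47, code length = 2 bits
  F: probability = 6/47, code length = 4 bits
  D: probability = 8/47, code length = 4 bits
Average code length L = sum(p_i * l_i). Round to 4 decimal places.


Weighted contributions p_i * l_i:
  E: (8/47) * 3 = 24/47
  H: (14/47) * 1 = 14/47
  B: (11/47) * 2 = 22/47
  F: (6/47) * 4 = 24/47
  D: (8/47) * 4 = 32/47
Sum = (24 + 14 + 22 + 24 + 32)/47 = 116/47

L = 116/47 = 2.4681 bits/symbol


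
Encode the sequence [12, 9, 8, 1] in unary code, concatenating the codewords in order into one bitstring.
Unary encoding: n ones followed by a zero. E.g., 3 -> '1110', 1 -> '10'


Encode each number as n ones followed by a terminating 0:
  12 -> 1111111111110 (13 bits)
  9 -> 1111111110 (10 bits)
  8 -> 111111110 (9 bits)
  1 -> 10 (2 bits)
Total length = 13 + 10 + 9 + 2 = 34 bits.

Unary([12, 9, 8, 1]) = 1111111111110111111111011111111010 (34 bits)


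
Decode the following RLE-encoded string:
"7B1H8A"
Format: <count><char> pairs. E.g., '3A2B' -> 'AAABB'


Expanding each <count><char> pair:
  7B -> 'BBBBBBB'
  1H -> 'H'
  8A -> 'AAAAAAAA'

Decoded = BBBBBBBHAAAAAAAA


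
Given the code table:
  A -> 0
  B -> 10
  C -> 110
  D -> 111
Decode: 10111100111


Decoding:
10 -> B
111 -> D
10 -> B
0 -> A
111 -> D


Result: BDBAD


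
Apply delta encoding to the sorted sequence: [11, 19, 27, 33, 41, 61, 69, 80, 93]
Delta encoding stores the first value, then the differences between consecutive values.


First value: 11
Deltas:
  19 - 11 = 8
  27 - 19 = 8
  33 - 27 = 6
  41 - 33 = 8
  61 - 41 = 20
  69 - 61 = 8
  80 - 69 = 11
  93 - 80 = 13


Delta encoded: [11, 8, 8, 6, 8, 20, 8, 11, 13]


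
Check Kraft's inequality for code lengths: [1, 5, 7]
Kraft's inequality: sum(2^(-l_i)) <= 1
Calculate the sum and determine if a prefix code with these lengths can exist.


Sum = 2^(-1) + 2^(-5) + 2^(-7)
    = 0.5 + 0.03125 + 0.0078125
    = 69/128 = 0.5390625
Since 0.5390625 <= 1, Kraft's inequality IS satisfied.
A prefix code with these lengths CAN exist.

Kraft sum = 0.5390625. Satisfied.


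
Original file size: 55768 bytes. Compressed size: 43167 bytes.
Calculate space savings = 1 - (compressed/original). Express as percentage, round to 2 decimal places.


ratio = compressed/original = 43167/55768 = 0.774046
savings = 1 - ratio = 1 - 0.774046 = 0.225954
as a percentage: 0.225954 * 100 = 22.6%

Space savings = 1 - 43167/55768 = 22.6%


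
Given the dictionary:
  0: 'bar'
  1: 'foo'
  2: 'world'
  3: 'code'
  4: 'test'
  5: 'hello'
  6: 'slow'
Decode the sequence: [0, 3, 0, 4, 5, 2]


Look up each index in the dictionary:
  0 -> 'bar'
  3 -> 'code'
  0 -> 'bar'
  4 -> 'test'
  5 -> 'hello'
  2 -> 'world'

Decoded: "bar code bar test hello world"


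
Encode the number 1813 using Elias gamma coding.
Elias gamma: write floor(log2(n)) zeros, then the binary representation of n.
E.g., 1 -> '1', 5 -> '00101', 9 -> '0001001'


num_bits = floor(log2(1813)) + 1 = 11
leading_zeros = num_bits - 1 = 10
binary(1813) = 11100010101

Elias gamma(1813) = '0000000000' + '11100010101' = 000000000011100010101 (21 bits)


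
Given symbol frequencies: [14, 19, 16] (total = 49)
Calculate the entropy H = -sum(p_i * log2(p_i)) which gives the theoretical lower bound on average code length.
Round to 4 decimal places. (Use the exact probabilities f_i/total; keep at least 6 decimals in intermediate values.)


Per-symbol terms -p_i * log2(p_i) with p_i = f_i/49:
  p = 14/49 = 0.285714: log2(p) = -1.807355, -p*log2(p) = 0.516387
  p = 19/49 = 0.387755: log2(p) = -1.366782, -p*log2(p) = 0.529977
  p = 16/49 = 0.326531: log2(p) = -1.614710, -p*log2(p) = 0.527252
H = 0.516387 + 0.529977 + 0.527252 = 1.573616

H = 1.5736 bits/symbol


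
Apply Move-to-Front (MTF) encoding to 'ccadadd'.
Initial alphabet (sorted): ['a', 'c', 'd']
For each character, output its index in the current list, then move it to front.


MTF encoding:
'c': index 1 in ['a', 'c', 'd'] -> ['c', 'a', 'd']
'c': index 0 in ['c', 'a', 'd'] -> ['c', 'a', 'd']
'a': index 1 in ['c', 'a', 'd'] -> ['a', 'c', 'd']
'd': index 2 in ['a', 'c', 'd'] -> ['d', 'a', 'c']
'a': index 1 in ['d', 'a', 'c'] -> ['a', 'd', 'c']
'd': index 1 in ['a', 'd', 'c'] -> ['d', 'a', 'c']
'd': index 0 in ['d', 'a', 'c'] -> ['d', 'a', 'c']


Output: [1, 0, 1, 2, 1, 1, 0]


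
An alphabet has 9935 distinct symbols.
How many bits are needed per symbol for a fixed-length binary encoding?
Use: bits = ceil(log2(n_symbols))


log2(9935) = 13.2783
Bracket: 2^13 = 8192 < 9935 <= 2^14 = 16384
So ceil(log2(9935)) = 14

bits = ceil(log2(9935)) = ceil(13.2783) = 14 bits


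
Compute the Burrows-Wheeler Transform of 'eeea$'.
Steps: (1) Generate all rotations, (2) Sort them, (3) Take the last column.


Rotations (sorted):
  0: $eeea -> last char: a
  1: a$eee -> last char: e
  2: ea$ee -> last char: e
  3: eea$e -> last char: e
  4: eeea$ -> last char: $


BWT = aeee$


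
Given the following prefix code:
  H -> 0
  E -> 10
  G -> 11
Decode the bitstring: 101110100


Decoding step by step:
Bits 10 -> E
Bits 11 -> G
Bits 10 -> E
Bits 10 -> E
Bits 0 -> H


Decoded message: EGEEH


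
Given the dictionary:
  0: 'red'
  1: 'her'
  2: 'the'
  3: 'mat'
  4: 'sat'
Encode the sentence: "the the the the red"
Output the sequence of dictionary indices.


Look up each word in the dictionary:
  'the' -> 2
  'the' -> 2
  'the' -> 2
  'the' -> 2
  'red' -> 0

Encoded: [2, 2, 2, 2, 0]


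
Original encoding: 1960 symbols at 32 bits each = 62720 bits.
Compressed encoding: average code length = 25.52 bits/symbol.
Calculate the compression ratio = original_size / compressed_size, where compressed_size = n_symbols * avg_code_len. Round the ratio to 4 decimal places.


original_size = n_symbols * orig_bits = 1960 * 32 = 62720 bits
compressed_size = n_symbols * avg_code_len = 1960 * 25.52 = 50019.2 bits
ratio = original_size / compressed_size = 62720 / 50019.2 = 1.2539

Compression ratio = 1.2539


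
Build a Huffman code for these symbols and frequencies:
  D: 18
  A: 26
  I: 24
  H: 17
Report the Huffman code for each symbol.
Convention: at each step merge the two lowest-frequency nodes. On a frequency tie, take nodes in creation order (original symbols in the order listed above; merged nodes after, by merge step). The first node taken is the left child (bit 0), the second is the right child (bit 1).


Huffman tree construction:
Step 1: Merge H(17) + D(18) = 35
Step 2: Merge I(24) + A(26) = 50
Step 3: Merge (H+D)(35) + (I+A)(50) = 85
Read each symbol's code off the tree from the root (left child = 0, right child = 1).

Codes:
  D: 01 (length 2)
  A: 11 (length 2)
  I: 10 (length 2)
  H: 00 (length 2)
Average code length: 170/85 = 2.0000 bits/symbol


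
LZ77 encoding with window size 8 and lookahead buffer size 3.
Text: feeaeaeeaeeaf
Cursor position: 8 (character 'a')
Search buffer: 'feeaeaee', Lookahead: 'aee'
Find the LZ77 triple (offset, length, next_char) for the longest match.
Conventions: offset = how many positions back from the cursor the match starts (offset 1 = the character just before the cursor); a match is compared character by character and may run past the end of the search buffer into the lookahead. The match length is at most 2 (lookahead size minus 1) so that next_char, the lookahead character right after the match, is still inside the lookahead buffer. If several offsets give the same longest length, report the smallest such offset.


Try each offset into the search buffer:
  offset=1 (pos 7, char 'e'): match length 0
  offset=2 (pos 6, char 'e'): match length 0
  offset=3 (pos 5, char 'a'): match length 2
  offset=4 (pos 4, char 'e'): match length 0
  offset=5 (pos 3, char 'a'): match length 2
  offset=6 (pos 2, char 'e'): match length 0
  offset=7 (pos 1, char 'e'): match length 0
  offset=8 (pos 0, char 'f'): match length 0
Longest match has length 2, found at offsets 3, 5; take the smallest, offset 3.
next_char = character at position 8 + 2 = 10 -> 'e'

Best match: offset=3, length=2 (matching 'ae' starting at position 5)
LZ77 triple: (3, 2, 'e')


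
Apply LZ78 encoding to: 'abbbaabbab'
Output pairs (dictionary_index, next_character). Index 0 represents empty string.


LZ78 encoding steps:
Dictionary: {0: ''}
Step 1: w='' (idx 0), next='a' -> output (0, 'a'), add 'a' as idx 1
Step 2: w='' (idx 0), next='b' -> output (0, 'b'), add 'b' as idx 2
Step 3: w='b' (idx 2), next='b' -> output (2, 'b'), add 'bb' as idx 3
Step 4: w='a' (idx 1), next='a' -> output (1, 'a'), add 'aa' as idx 4
Step 5: w='bb' (idx 3), next='a' -> output (3, 'a'), add 'bba' as idx 5
Step 6: w='b' (idx 2), end of input -> output (2, '')


Encoded: [(0, 'a'), (0, 'b'), (2, 'b'), (1, 'a'), (3, 'a'), (2, '')]


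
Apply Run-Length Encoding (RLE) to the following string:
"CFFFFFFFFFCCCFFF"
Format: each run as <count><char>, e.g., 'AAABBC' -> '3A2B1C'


Scanning runs left to right:
  i=0: run of 'C' x 1 -> '1C'
  i=1: run of 'F' x 9 -> '9F'
  i=10: run of 'C' x 3 -> '3C'
  i=13: run of 'F' x 3 -> '3F'

RLE = 1C9F3C3F


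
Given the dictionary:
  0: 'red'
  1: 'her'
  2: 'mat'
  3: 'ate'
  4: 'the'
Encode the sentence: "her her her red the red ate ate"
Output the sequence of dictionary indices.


Look up each word in the dictionary:
  'her' -> 1
  'her' -> 1
  'her' -> 1
  'red' -> 0
  'the' -> 4
  'red' -> 0
  'ate' -> 3
  'ate' -> 3

Encoded: [1, 1, 1, 0, 4, 0, 3, 3]


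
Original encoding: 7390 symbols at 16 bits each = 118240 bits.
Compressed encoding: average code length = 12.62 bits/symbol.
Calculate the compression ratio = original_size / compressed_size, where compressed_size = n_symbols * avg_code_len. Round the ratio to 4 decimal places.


original_size = n_symbols * orig_bits = 7390 * 16 = 118240 bits
compressed_size = n_symbols * avg_code_len = 7390 * 12.62 = 93261.8 bits
ratio = original_size / compressed_size = 118240 / 93261.8 = 1.2678

Compression ratio = 1.2678


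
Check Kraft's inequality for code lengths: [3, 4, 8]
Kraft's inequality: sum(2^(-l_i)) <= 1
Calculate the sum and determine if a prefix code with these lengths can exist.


Sum = 2^(-3) + 2^(-4) + 2^(-8)
    = 0.125 + 0.0625 + 0.00390625
    = 49/256 = 0.19140625
Since 0.19140625 <= 1, Kraft's inequality IS satisfied.
A prefix code with these lengths CAN exist.

Kraft sum = 0.19140625. Satisfied.


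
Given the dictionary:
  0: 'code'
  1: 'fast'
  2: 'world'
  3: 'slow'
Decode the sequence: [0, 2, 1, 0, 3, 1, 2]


Look up each index in the dictionary:
  0 -> 'code'
  2 -> 'world'
  1 -> 'fast'
  0 -> 'code'
  3 -> 'slow'
  1 -> 'fast'
  2 -> 'world'

Decoded: "code world fast code slow fast world"


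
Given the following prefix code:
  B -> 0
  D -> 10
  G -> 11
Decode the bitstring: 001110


Decoding step by step:
Bits 0 -> B
Bits 0 -> B
Bits 11 -> G
Bits 10 -> D


Decoded message: BBGD


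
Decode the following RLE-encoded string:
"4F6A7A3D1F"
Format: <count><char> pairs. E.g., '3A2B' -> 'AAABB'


Expanding each <count><char> pair:
  4F -> 'FFFF'
  6A -> 'AAAAAA'
  7A -> 'AAAAAAA'
  3D -> 'DDD'
  1F -> 'F'

Decoded = FFFFAAAAAAAAAAAAADDDF


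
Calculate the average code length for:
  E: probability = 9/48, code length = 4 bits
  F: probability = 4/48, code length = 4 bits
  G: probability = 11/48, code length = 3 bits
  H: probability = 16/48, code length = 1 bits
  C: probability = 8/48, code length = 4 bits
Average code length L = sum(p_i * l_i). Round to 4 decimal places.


Weighted contributions p_i * l_i:
  E: (9/48) * 4 = 36/48
  F: (4/48) * 4 = 16/48
  G: (11/48) * 3 = 33/48
  H: (16/48) * 1 = 16/48
  C: (8/48) * 4 = 32/48
Sum = (36 + 16 + 33 + 16 + 32)/48 = 133/48

L = 133/48 = 2.7708 bits/symbol


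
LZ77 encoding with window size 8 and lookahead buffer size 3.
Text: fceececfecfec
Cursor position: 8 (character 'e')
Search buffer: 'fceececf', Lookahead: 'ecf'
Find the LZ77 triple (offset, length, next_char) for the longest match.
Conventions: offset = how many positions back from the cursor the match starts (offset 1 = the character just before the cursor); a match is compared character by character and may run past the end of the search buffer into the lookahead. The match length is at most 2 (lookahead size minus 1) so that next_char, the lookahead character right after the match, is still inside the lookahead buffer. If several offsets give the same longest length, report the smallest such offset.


Try each offset into the search buffer:
  offset=1 (pos 7, char 'f'): match length 0
  offset=2 (pos 6, char 'c'): match length 0
  offset=3 (pos 5, char 'e'): match length 2
  offset=4 (pos 4, char 'c'): match length 0
  offset=5 (pos 3, char 'e'): match length 2
  offset=6 (pos 2, char 'e'): match length 1
  offset=7 (pos 1, char 'c'): match length 0
  offset=8 (pos 0, char 'f'): match length 0
Longest match has length 2, found at offsets 3, 5; take the smallest, offset 3.
next_char = character at position 8 + 2 = 10 -> 'f'

Best match: offset=3, length=2 (matching 'ec' starting at position 5)
LZ77 triple: (3, 2, 'f')
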